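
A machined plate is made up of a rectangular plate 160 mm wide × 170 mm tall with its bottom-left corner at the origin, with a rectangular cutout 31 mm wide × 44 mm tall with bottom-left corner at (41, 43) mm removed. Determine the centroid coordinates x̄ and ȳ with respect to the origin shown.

Part | A | x̄ᵢ | ȳᵢ | A·x̄ᵢ | A·ȳᵢ
plate | 27200.00 | 80.00 | 85.00 | 2176000.00 | 2312000.00
hole | -1364.00 | 56.50 | 65.00 | -77066.00 | -88660.00
Σ | 25836.00 |  |  | 2098934.00 | 2223340.00
x̄ = 2098934.00 / 25836.00 = 81.24 mm
ȳ = 2223340.00 / 25836.00 = 86.06 mm

x̄ = 81.24 mm, ȳ = 86.06 mm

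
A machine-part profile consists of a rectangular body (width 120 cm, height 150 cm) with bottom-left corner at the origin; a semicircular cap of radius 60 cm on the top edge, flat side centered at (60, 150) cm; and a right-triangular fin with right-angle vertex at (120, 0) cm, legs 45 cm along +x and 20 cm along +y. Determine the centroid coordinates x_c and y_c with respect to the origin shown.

x_c = 61.40 cm, y_c = 97.29 cm

Part | A | x̄ᵢ | ȳᵢ | A·x̄ᵢ | A·ȳᵢ
rectangular body | 18000.00 | 60.00 | 75.00 | 1080000.00 | 1350000.00
semicircular top | 5654.87 | 60.00 | 175.46 | 339292.01 | 992230.02
triangular fin | 450.00 | 135.00 | 6.67 | 60750.00 | 3000.00
Σ | 24104.87 |  |  | 1480042.01 | 2345230.02
x_c = 1480042.01 / 24104.87 = 61.40 cm
y_c = 2345230.02 / 24104.87 = 97.29 cm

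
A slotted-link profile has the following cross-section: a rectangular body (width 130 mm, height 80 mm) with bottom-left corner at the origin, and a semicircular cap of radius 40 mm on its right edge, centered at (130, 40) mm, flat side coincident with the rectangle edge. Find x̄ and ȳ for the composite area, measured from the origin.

x̄ = 80.95 mm, ȳ = 40.00 mm

rectangular body: A = 130 × 80 = 10400.00, centroid at (65.00, 40.00).
semicircular end: A = ½π·40² = 2513.27, centroid at (146.98, 40.00).
ΣA = 12913.27 mm², ΣAx̄ = 1045392.30 mm³, ΣAȳ = 516530.96 mm³.
x̄ = 1045392.30/12913.27 = 80.95 mm; ȳ = 516530.96/12913.27 = 40.00 mm.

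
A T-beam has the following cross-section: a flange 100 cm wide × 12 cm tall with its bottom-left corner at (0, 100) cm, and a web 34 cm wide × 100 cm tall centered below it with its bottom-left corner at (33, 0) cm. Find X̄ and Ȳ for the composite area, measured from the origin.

X̄ = 50.00 cm, Ȳ = 64.61 cm

web: A = 34 × 100 = 3400.00, centroid at (50.00, 50.00).
flange: A = 100 × 12 = 1200.00, centroid at (50.00, 106.00).
ΣA = 4600.00 cm²
ΣAX̄ = (3400.00)(50.00) + (1200.00)(50.00) = 230000.00 cm³
ΣAȲ = (3400.00)(50.00) + (1200.00)(106.00) = 297200.00 cm³
X̄ = 230000.00 / 4600.00 = 50.00 cm
Ȳ = 297200.00 / 4600.00 = 64.61 cm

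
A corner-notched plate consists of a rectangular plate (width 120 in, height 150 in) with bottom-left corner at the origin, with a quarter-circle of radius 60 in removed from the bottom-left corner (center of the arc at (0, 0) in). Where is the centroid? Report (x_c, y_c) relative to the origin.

plate: A = 120 × 150 = 18000.00, centroid at (60.00, 75.00).
removed quarter-circle: A = −¼π·60² = -2827.43, centroid at (25.46, 25.46).
ΣA = 15172.57 in², ΣAx_c = 1008000.00 in³, ΣAy_c = 1278000.00 in³.
x_c = 1008000.00/15172.57 = 66.44 in; y_c = 1278000.00/15172.57 = 84.23 in.

x_c = 66.44 in, y_c = 84.23 in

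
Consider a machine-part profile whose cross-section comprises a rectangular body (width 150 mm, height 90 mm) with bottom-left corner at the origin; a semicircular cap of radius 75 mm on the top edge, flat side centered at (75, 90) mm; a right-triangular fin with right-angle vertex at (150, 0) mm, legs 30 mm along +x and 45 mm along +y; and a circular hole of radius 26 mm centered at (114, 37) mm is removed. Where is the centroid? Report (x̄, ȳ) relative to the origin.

x̄ = 73.78 mm, ȳ = 77.35 mm

rectangular body: A = 150 × 90 = 13500.00, centroid at (75.00, 45.00).
semicircular top: A = ½π·75² = 8835.73, centroid at (75.00, 121.83).
triangular fin: A = ½·30·45 = 675.00, centroid at (160.00, 15.00).
hole: A = −π·26² = -2123.72, centroid at (114.00, 37.00).
ΣA = 20887.01 mm²
ΣAx̄ = (13500.00)(75.00) + (8835.73)(75.00) + (675.00)(160.00) + (-2123.72)(114.00) = 1541076.00 mm³
ΣAȳ = (13500.00)(45.00) + (8835.73)(121.83) + (675.00)(15.00) + (-2123.72)(37.00) = 1615513.12 mm³
x̄ = 1541076.00 / 20887.01 = 73.78 mm
ȳ = 1615513.12 / 20887.01 = 77.35 mm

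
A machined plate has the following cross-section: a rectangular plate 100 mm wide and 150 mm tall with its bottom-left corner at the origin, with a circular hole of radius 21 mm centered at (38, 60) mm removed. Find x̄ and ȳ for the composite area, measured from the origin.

x̄ = 51.22 mm, ȳ = 76.53 mm

plate: A = 100 × 150 = 15000.00, centroid at (50.00, 75.00).
hole: A = −π·21² = -1385.44, centroid at (38.00, 60.00).
ΣA = 13614.56 mm², ΣAx̄ = 697353.19 mm³, ΣAȳ = 1041873.46 mm³.
x̄ = 697353.19/13614.56 = 51.22 mm; ȳ = 1041873.46/13614.56 = 76.53 mm.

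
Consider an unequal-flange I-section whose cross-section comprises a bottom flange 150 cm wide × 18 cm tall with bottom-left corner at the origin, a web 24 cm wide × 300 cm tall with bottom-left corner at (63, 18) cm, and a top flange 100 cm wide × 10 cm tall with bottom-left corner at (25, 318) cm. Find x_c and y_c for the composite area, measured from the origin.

x_c = 75.00 cm, y_c = 142.83 cm

Part | A | x̄ᵢ | ȳᵢ | A·x̄ᵢ | A·ȳᵢ
bottom flange | 2700.00 | 75.00 | 9.00 | 202500.00 | 24300.00
web | 7200.00 | 75.00 | 168.00 | 540000.00 | 1209600.00
top flange | 1000.00 | 75.00 | 323.00 | 75000.00 | 323000.00
Σ | 10900.00 |  |  | 817500.00 | 1556900.00
x_c = 817500.00 / 10900.00 = 75.00 cm
y_c = 1556900.00 / 10900.00 = 142.83 cm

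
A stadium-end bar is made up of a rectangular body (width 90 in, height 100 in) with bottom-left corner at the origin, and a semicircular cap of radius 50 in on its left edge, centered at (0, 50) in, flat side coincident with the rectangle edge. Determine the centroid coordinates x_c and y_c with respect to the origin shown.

x_c = 24.88 in, y_c = 50.00 in

Part | A | x̄ᵢ | ȳᵢ | A·x̄ᵢ | A·ȳᵢ
rectangular body | 9000.00 | 45.00 | 50.00 | 405000.00 | 450000.00
semicircular end | 3926.99 | -21.22 | 50.00 | -83333.33 | 196349.54
Σ | 12926.99 |  |  | 321666.67 | 646349.54
x_c = 321666.67 / 12926.99 = 24.88 in
y_c = 646349.54 / 12926.99 = 50.00 in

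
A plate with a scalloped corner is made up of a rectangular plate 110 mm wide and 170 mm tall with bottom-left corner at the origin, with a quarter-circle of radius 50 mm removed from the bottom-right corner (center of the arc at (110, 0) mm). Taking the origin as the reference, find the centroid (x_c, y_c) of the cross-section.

x_c = 51.04 mm, y_c = 92.48 mm

plate: A = 110 × 170 = 18700.00, centroid at (55.00, 85.00).
removed quarter-circle: A = −¼π·50² = -1963.50, centroid at (88.78, 21.22).
ΣA = 16736.50 mm², ΣAx_c = 854182.17 mm³, ΣAy_c = 1547833.33 mm³.
x_c = 854182.17/16736.50 = 51.04 mm; y_c = 1547833.33/16736.50 = 92.48 mm.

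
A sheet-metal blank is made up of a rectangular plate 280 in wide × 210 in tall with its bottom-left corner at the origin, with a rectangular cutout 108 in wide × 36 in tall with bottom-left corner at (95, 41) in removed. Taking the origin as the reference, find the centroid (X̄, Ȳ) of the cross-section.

X̄ = 139.36 in, Ȳ = 108.26 in

plate: A = 280 × 210 = 58800.00, centroid at (140.00, 105.00).
hole: A = −(108 × 36) = -3888.00, centroid at (149.00, 59.00).
ΣA = 54912.00 in², ΣAX̄ = 7652688.00 in³, ΣAȲ = 5944608.00 in³.
X̄ = 7652688.00/54912.00 = 139.36 in; Ȳ = 5944608.00/54912.00 = 108.26 in.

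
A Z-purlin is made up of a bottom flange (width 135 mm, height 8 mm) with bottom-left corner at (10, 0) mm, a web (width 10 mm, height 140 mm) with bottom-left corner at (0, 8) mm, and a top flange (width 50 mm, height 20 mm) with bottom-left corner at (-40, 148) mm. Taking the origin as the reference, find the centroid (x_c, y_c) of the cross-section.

Part | A | x̄ᵢ | ȳᵢ | A·x̄ᵢ | A·ȳᵢ
bottom flange | 1080.00 | 77.50 | 4.00 | 83700.00 | 4320.00
web | 1400.00 | 5.00 | 78.00 | 7000.00 | 109200.00
top flange | 1000.00 | -15.00 | 158.00 | -15000.00 | 158000.00
Σ | 3480.00 |  |  | 75700.00 | 271520.00
x_c = 75700.00 / 3480.00 = 21.75 mm
y_c = 271520.00 / 3480.00 = 78.02 mm

x_c = 21.75 mm, y_c = 78.02 mm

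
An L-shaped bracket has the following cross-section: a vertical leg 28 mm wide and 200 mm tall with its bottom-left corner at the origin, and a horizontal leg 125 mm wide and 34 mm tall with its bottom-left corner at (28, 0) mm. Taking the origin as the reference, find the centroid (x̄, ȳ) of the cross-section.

x̄ = 47.01 mm, ȳ = 64.19 mm

vertical leg: A = 28 × 200 = 5600.00, centroid at (14.00, 100.00).
horizontal leg: A = 125 × 34 = 4250.00, centroid at (90.50, 17.00).
ΣA = 9850.00 mm², ΣAx̄ = 463025.00 mm³, ΣAȳ = 632250.00 mm³.
x̄ = 463025.00/9850.00 = 47.01 mm; ȳ = 632250.00/9850.00 = 64.19 mm.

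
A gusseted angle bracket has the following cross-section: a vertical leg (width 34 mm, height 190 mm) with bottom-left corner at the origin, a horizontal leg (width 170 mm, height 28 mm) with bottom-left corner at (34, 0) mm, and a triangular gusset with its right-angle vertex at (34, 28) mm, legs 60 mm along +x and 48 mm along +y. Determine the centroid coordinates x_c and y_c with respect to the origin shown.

vertical leg: A = 34 × 190 = 6460.00, centroid at (17.00, 95.00).
horizontal leg: A = 170 × 28 = 4760.00, centroid at (119.00, 14.00).
gusset: A = ½·60·48 = 1440.00, centroid at (54.00, 44.00).
ΣA = 12660.00 mm²
ΣAx_c = (6460.00)(17.00) + (4760.00)(119.00) + (1440.00)(54.00) = 754020.00 mm³
ΣAy_c = (6460.00)(95.00) + (4760.00)(14.00) + (1440.00)(44.00) = 743700.00 mm³
x_c = 754020.00 / 12660.00 = 59.56 mm
y_c = 743700.00 / 12660.00 = 58.74 mm

x_c = 59.56 mm, y_c = 58.74 mm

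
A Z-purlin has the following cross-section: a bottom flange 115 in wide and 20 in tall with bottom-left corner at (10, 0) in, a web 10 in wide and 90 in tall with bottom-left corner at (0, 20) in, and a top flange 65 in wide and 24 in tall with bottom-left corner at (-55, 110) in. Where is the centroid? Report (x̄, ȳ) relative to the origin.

Part | A | x̄ᵢ | ȳᵢ | A·x̄ᵢ | A·ȳᵢ
bottom flange | 2300.00 | 67.50 | 10.00 | 155250.00 | 23000.00
web | 900.00 | 5.00 | 65.00 | 4500.00 | 58500.00
top flange | 1560.00 | -22.50 | 122.00 | -35100.00 | 190320.00
Σ | 4760.00 |  |  | 124650.00 | 271820.00
x̄ = 124650.00 / 4760.00 = 26.19 in
ȳ = 271820.00 / 4760.00 = 57.11 in

x̄ = 26.19 in, ȳ = 57.11 in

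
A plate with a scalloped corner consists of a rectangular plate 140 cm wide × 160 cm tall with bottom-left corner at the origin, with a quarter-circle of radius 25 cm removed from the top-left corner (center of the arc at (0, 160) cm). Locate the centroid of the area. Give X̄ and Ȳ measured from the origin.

plate: A = 140 × 160 = 22400.00, centroid at (70.00, 80.00).
removed quarter-circle: A = −¼π·25² = -490.87, centroid at (10.61, 149.39).
ΣA = 21909.13 cm²
ΣAX̄ = (22400.00)(70.00) + (-490.87)(10.61) = 1562791.67 cm³
ΣAȲ = (22400.00)(80.00) + (-490.87)(149.39) = 1718668.52 cm³
X̄ = 1562791.67 / 21909.13 = 71.33 cm
Ȳ = 1718668.52 / 21909.13 = 78.45 cm

X̄ = 71.33 cm, Ȳ = 78.45 cm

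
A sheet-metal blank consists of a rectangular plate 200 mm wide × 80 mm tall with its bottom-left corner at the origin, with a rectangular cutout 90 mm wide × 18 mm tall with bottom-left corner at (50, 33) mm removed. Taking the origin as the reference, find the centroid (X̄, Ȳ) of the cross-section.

plate: A = 200 × 80 = 16000.00, centroid at (100.00, 40.00).
hole: A = −(90 × 18) = -1620.00, centroid at (95.00, 42.00).
ΣA = 14380.00 mm²
ΣAX̄ = (16000.00)(100.00) + (-1620.00)(95.00) = 1446100.00 mm³
ΣAȲ = (16000.00)(40.00) + (-1620.00)(42.00) = 571960.00 mm³
X̄ = 1446100.00 / 14380.00 = 100.56 mm
Ȳ = 571960.00 / 14380.00 = 39.77 mm

X̄ = 100.56 mm, Ȳ = 39.77 mm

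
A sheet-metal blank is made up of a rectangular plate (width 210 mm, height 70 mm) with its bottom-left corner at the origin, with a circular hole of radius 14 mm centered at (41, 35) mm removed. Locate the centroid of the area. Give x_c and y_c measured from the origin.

x_c = 107.80 mm, y_c = 35.00 mm

plate: A = 210 × 70 = 14700.00, centroid at (105.00, 35.00).
hole: A = −π·14² = -615.75, centroid at (41.00, 35.00).
ΣA = 14084.25 mm², ΣAx_c = 1518254.16 mm³, ΣAy_c = 492948.67 mm³.
x_c = 1518254.16/14084.25 = 107.80 mm; y_c = 492948.67/14084.25 = 35.00 mm.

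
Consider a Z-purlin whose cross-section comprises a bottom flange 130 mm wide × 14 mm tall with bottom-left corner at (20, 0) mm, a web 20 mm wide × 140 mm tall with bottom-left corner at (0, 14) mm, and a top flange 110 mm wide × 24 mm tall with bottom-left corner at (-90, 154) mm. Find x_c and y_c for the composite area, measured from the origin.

Part | A | x̄ᵢ | ȳᵢ | A·x̄ᵢ | A·ȳᵢ
bottom flange | 1820.00 | 85.00 | 7.00 | 154700.00 | 12740.00
web | 2800.00 | 10.00 | 84.00 | 28000.00 | 235200.00
top flange | 2640.00 | -35.00 | 166.00 | -92400.00 | 438240.00
Σ | 7260.00 |  |  | 90300.00 | 686180.00
x_c = 90300.00 / 7260.00 = 12.44 mm
y_c = 686180.00 / 7260.00 = 94.52 mm

x_c = 12.44 mm, y_c = 94.52 mm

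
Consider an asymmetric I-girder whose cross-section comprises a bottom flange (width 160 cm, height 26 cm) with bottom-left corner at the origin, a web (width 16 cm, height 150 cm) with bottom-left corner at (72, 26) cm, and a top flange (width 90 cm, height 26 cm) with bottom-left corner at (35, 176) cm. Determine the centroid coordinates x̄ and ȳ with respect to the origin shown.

x̄ = 80.00 cm, ȳ = 83.00 cm

Part | A | x̄ᵢ | ȳᵢ | A·x̄ᵢ | A·ȳᵢ
bottom flange | 4160.00 | 80.00 | 13.00 | 332800.00 | 54080.00
web | 2400.00 | 80.00 | 101.00 | 192000.00 | 242400.00
top flange | 2340.00 | 80.00 | 189.00 | 187200.00 | 442260.00
Σ | 8900.00 |  |  | 712000.00 | 738740.00
x̄ = 712000.00 / 8900.00 = 80.00 cm
ȳ = 738740.00 / 8900.00 = 83.00 cm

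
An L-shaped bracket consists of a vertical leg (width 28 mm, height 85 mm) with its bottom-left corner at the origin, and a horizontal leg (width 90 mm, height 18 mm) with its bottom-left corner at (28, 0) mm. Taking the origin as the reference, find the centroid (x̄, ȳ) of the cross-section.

x̄ = 37.90 mm, ȳ = 28.93 mm

Part | A | x̄ᵢ | ȳᵢ | A·x̄ᵢ | A·ȳᵢ
vertical leg | 2380.00 | 14.00 | 42.50 | 33320.00 | 101150.00
horizontal leg | 1620.00 | 73.00 | 9.00 | 118260.00 | 14580.00
Σ | 4000.00 |  |  | 151580.00 | 115730.00
x̄ = 151580.00 / 4000.00 = 37.90 mm
ȳ = 115730.00 / 4000.00 = 28.93 mm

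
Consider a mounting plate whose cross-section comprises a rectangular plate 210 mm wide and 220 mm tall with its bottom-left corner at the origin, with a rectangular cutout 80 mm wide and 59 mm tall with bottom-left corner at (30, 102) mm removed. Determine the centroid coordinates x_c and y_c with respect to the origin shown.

plate: A = 210 × 220 = 46200.00, centroid at (105.00, 110.00).
hole: A = −(80 × 59) = -4720.00, centroid at (70.00, 131.50).
ΣA = 41480.00 mm², ΣAx_c = 4520600.00 mm³, ΣAy_c = 4461320.00 mm³.
x_c = 4520600.00/41480.00 = 108.98 mm; y_c = 4461320.00/41480.00 = 107.55 mm.

x_c = 108.98 mm, y_c = 107.55 mm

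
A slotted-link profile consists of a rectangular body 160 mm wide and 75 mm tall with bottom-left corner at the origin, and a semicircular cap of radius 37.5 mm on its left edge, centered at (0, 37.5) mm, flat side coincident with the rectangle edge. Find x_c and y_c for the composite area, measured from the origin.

x_c = 65.09 mm, y_c = 37.50 mm

rectangular body: A = 160 × 75 = 12000.00, centroid at (80.00, 37.50).
semicircular end: A = ½π·37.5² = 2208.93, centroid at (-15.92, 37.50).
ΣA = 14208.93 mm², ΣAx_c = 924843.75 mm³, ΣAy_c = 532834.96 mm³.
x_c = 924843.75/14208.93 = 65.09 mm; y_c = 532834.96/14208.93 = 37.50 mm.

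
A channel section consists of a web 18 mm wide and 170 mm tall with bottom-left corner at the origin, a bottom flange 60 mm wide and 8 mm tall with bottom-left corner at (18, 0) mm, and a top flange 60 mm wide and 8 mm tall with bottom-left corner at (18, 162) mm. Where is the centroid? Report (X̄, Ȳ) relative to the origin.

X̄ = 18.31 mm, Ȳ = 85.00 mm

web: A = 18 × 170 = 3060.00, centroid at (9.00, 85.00).
bottom flange: A = 60 × 8 = 480.00, centroid at (48.00, 4.00).
top flange: A = 60 × 8 = 480.00, centroid at (48.00, 166.00).
ΣA = 4020.00 mm², ΣAX̄ = 73620.00 mm³, ΣAȲ = 341700.00 mm³.
X̄ = 73620.00/4020.00 = 18.31 mm; Ȳ = 341700.00/4020.00 = 85.00 mm.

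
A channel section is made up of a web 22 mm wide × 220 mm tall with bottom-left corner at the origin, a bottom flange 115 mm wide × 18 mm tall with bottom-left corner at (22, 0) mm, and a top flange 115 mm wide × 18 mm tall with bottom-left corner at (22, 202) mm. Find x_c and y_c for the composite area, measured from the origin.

x_c = 42.58 mm, y_c = 110.00 mm

web: A = 22 × 220 = 4840.00, centroid at (11.00, 110.00).
bottom flange: A = 115 × 18 = 2070.00, centroid at (79.50, 9.00).
top flange: A = 115 × 18 = 2070.00, centroid at (79.50, 211.00).
ΣA = 8980.00 mm²
ΣAx_c = (4840.00)(11.00) + (2070.00)(79.50) + (2070.00)(79.50) = 382370.00 mm³
ΣAy_c = (4840.00)(110.00) + (2070.00)(9.00) + (2070.00)(211.00) = 987800.00 mm³
x_c = 382370.00 / 8980.00 = 42.58 mm
y_c = 987800.00 / 8980.00 = 110.00 mm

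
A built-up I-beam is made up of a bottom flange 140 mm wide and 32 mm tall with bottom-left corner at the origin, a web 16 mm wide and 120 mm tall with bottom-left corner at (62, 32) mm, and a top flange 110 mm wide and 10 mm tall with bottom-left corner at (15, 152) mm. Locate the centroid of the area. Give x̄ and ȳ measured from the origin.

x̄ = 70.00 mm, ȳ = 56.14 mm

Part | A | x̄ᵢ | ȳᵢ | A·x̄ᵢ | A·ȳᵢ
bottom flange | 4480.00 | 70.00 | 16.00 | 313600.00 | 71680.00
web | 1920.00 | 70.00 | 92.00 | 134400.00 | 176640.00
top flange | 1100.00 | 70.00 | 157.00 | 77000.00 | 172700.00
Σ | 7500.00 |  |  | 525000.00 | 421020.00
x̄ = 525000.00 / 7500.00 = 70.00 mm
ȳ = 421020.00 / 7500.00 = 56.14 mm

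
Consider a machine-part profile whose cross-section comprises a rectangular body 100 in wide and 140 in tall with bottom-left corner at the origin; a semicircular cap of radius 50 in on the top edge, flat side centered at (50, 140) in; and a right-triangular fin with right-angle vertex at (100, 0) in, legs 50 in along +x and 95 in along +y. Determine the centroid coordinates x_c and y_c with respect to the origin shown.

rectangular body: A = 100 × 140 = 14000.00, centroid at (50.00, 70.00).
semicircular top: A = ½π·50² = 3926.99, centroid at (50.00, 161.22).
triangular fin: A = ½·50·95 = 2375.00, centroid at (116.67, 31.67).
ΣA = 20301.99 in², ΣAx_c = 1173432.87 in³, ΣAy_c = 1688320.38 in³.
x_c = 1173432.87/20301.99 = 57.80 in; y_c = 1688320.38/20301.99 = 83.16 in.

x_c = 57.80 in, y_c = 83.16 in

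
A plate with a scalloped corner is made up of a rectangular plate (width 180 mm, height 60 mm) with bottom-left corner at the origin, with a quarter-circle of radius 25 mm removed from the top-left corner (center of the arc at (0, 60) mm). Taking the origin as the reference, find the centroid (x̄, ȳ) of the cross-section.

x̄ = 93.78 mm, ȳ = 29.08 mm

plate: A = 180 × 60 = 10800.00, centroid at (90.00, 30.00).
removed quarter-circle: A = −¼π·25² = -490.87, centroid at (10.61, 49.39).
ΣA = 10309.13 mm²
ΣAx̄ = (10800.00)(90.00) + (-490.87)(10.61) = 966791.67 mm³
ΣAȳ = (10800.00)(30.00) + (-490.87)(49.39) = 299755.90 mm³
x̄ = 966791.67 / 10309.13 = 93.78 mm
ȳ = 299755.90 / 10309.13 = 29.08 mm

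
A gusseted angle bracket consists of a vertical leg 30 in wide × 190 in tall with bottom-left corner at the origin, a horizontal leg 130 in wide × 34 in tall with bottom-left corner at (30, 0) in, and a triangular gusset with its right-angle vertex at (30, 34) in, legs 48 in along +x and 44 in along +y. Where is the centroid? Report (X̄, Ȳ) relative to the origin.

Part | A | x̄ᵢ | ȳᵢ | A·x̄ᵢ | A·ȳᵢ
vertical leg | 5700.00 | 15.00 | 95.00 | 85500.00 | 541500.00
horizontal leg | 4420.00 | 95.00 | 17.00 | 419900.00 | 75140.00
gusset | 1056.00 | 46.00 | 48.67 | 48576.00 | 51392.00
Σ | 11176.00 |  |  | 553976.00 | 668032.00
X̄ = 553976.00 / 11176.00 = 49.57 in
Ȳ = 668032.00 / 11176.00 = 59.77 in

X̄ = 49.57 in, Ȳ = 59.77 in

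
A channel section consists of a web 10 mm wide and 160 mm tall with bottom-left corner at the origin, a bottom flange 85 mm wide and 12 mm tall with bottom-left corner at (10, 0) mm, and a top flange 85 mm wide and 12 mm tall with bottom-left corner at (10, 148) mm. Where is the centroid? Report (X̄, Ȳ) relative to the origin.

X̄ = 31.62 mm, Ȳ = 80.00 mm

Part | A | x̄ᵢ | ȳᵢ | A·x̄ᵢ | A·ȳᵢ
web | 1600.00 | 5.00 | 80.00 | 8000.00 | 128000.00
bottom flange | 1020.00 | 52.50 | 6.00 | 53550.00 | 6120.00
top flange | 1020.00 | 52.50 | 154.00 | 53550.00 | 157080.00
Σ | 3640.00 |  |  | 115100.00 | 291200.00
X̄ = 115100.00 / 3640.00 = 31.62 mm
Ȳ = 291200.00 / 3640.00 = 80.00 mm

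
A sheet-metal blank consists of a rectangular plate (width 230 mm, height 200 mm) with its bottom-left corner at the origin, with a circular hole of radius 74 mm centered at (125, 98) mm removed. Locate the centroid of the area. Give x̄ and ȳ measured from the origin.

plate: A = 230 × 200 = 46000.00, centroid at (115.00, 100.00).
hole: A = −π·74² = -17203.36, centroid at (125.00, 98.00).
ΣA = 28796.64 mm²
ΣAx̄ = (46000.00)(115.00) + (-17203.36)(125.00) = 3139579.83 mm³
ΣAȳ = (46000.00)(100.00) + (-17203.36)(98.00) = 2914070.59 mm³
x̄ = 3139579.83 / 28796.64 = 109.03 mm
ȳ = 2914070.59 / 28796.64 = 101.19 mm

x̄ = 109.03 mm, ȳ = 101.19 mm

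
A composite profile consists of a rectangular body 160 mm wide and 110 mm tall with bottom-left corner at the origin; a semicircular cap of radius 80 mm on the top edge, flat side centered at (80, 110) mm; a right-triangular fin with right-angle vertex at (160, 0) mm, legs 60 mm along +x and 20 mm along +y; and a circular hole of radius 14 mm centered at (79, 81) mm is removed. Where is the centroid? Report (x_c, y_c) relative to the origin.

x_c = 82.19 mm, y_c = 85.73 mm

rectangular body: A = 160 × 110 = 17600.00, centroid at (80.00, 55.00).
semicircular top: A = ½π·80² = 10053.10, centroid at (80.00, 143.95).
triangular fin: A = ½·60·20 = 600.00, centroid at (180.00, 6.67).
hole: A = −π·14² = -615.75, centroid at (79.00, 81.00).
ΣA = 27637.34 mm², ΣAx_c = 2271603.30 mm³, ΣAy_c = 2369298.02 mm³.
x_c = 2271603.30/27637.34 = 82.19 mm; y_c = 2369298.02/27637.34 = 85.73 mm.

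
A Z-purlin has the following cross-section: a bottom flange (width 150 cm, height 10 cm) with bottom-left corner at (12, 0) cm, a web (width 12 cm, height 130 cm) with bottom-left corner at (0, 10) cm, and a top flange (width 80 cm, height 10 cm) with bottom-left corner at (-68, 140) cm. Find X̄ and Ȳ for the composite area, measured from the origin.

Part | A | x̄ᵢ | ȳᵢ | A·x̄ᵢ | A·ȳᵢ
bottom flange | 1500.00 | 87.00 | 5.00 | 130500.00 | 7500.00
web | 1560.00 | 6.00 | 75.00 | 9360.00 | 117000.00
top flange | 800.00 | -28.00 | 145.00 | -22400.00 | 116000.00
Σ | 3860.00 |  |  | 117460.00 | 240500.00
X̄ = 117460.00 / 3860.00 = 30.43 cm
Ȳ = 240500.00 / 3860.00 = 62.31 cm

X̄ = 30.43 cm, Ȳ = 62.31 cm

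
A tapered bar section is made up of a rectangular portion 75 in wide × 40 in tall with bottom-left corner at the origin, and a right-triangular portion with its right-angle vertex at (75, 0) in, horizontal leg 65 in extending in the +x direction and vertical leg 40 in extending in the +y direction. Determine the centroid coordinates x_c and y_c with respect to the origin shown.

rectangular portion: A = 75 × 40 = 3000.00, centroid at (37.50, 20.00).
triangular portion: A = ½·65·40 = 1300.00, centroid at (96.67, 13.33).
ΣA = 4300.00 in²
ΣAx_c = (3000.00)(37.50) + (1300.00)(96.67) = 238166.67 in³
ΣAy_c = (3000.00)(20.00) + (1300.00)(13.33) = 77333.33 in³
x_c = 238166.67 / 4300.00 = 55.39 in
y_c = 77333.33 / 4300.00 = 17.98 in

x_c = 55.39 in, y_c = 17.98 in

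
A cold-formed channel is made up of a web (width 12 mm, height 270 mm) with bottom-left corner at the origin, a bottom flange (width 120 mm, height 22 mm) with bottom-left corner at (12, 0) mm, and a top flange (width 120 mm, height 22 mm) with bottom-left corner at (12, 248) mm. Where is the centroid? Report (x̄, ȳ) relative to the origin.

web: A = 12 × 270 = 3240.00, centroid at (6.00, 135.00).
bottom flange: A = 120 × 22 = 2640.00, centroid at (72.00, 11.00).
top flange: A = 120 × 22 = 2640.00, centroid at (72.00, 259.00).
ΣA = 8520.00 mm²
ΣAx̄ = (3240.00)(6.00) + (2640.00)(72.00) + (2640.00)(72.00) = 399600.00 mm³
ΣAȳ = (3240.00)(135.00) + (2640.00)(11.00) + (2640.00)(259.00) = 1150200.00 mm³
x̄ = 399600.00 / 8520.00 = 46.90 mm
ȳ = 1150200.00 / 8520.00 = 135.00 mm

x̄ = 46.90 mm, ȳ = 135.00 mm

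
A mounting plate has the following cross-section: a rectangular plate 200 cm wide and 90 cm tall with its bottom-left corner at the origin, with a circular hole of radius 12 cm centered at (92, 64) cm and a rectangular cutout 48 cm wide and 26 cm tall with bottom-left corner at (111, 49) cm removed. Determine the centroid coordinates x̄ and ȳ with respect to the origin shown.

plate: A = 200 × 90 = 18000.00, centroid at (100.00, 45.00).
hole 1: A = −π·12² = -452.39, centroid at (92.00, 64.00).
hole 2: A = −(48 × 26) = -1248.00, centroid at (135.00, 62.00).
ΣA = 16299.61 cm²
ΣAx̄ = (18000.00)(100.00) + (-452.39)(92.00) + (-1248.00)(135.00) = 1589900.18 cm³
ΣAȳ = (18000.00)(45.00) + (-452.39)(64.00) + (-1248.00)(62.00) = 703671.08 cm³
x̄ = 1589900.18 / 16299.61 = 97.54 cm
ȳ = 703671.08 / 16299.61 = 43.17 cm

x̄ = 97.54 cm, ȳ = 43.17 cm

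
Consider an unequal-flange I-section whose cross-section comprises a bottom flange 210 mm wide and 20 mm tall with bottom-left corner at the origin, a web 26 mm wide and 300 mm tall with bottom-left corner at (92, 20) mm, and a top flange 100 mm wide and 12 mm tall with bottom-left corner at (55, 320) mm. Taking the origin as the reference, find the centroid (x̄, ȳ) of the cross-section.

x̄ = 105.00 mm, ȳ = 133.27 mm

bottom flange: A = 210 × 20 = 4200.00, centroid at (105.00, 10.00).
web: A = 26 × 300 = 7800.00, centroid at (105.00, 170.00).
top flange: A = 100 × 12 = 1200.00, centroid at (105.00, 326.00).
ΣA = 13200.00 mm², ΣAx̄ = 1386000.00 mm³, ΣAȳ = 1759200.00 mm³.
x̄ = 1386000.00/13200.00 = 105.00 mm; ȳ = 1759200.00/13200.00 = 133.27 mm.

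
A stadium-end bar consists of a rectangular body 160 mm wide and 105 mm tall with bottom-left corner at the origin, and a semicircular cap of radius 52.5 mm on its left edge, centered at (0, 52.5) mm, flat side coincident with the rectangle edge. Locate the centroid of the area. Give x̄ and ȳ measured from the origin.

rectangular body: A = 160 × 105 = 16800.00, centroid at (80.00, 52.50).
semicircular end: A = ½π·52.5² = 4329.51, centroid at (-22.28, 52.50).
ΣA = 21129.51 mm²
ΣAx̄ = (16800.00)(80.00) + (4329.51)(-22.28) = 1247531.25 mm³
ΣAȳ = (16800.00)(52.50) + (4329.51)(52.50) = 1109299.14 mm³
x̄ = 1247531.25 / 21129.51 = 59.04 mm
ȳ = 1109299.14 / 21129.51 = 52.50 mm

x̄ = 59.04 mm, ȳ = 52.50 mm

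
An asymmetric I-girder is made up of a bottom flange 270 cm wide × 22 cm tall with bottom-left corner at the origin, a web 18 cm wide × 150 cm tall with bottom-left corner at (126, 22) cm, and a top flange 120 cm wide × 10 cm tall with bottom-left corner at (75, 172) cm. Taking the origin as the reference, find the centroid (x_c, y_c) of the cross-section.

bottom flange: A = 270 × 22 = 5940.00, centroid at (135.00, 11.00).
web: A = 18 × 150 = 2700.00, centroid at (135.00, 97.00).
top flange: A = 120 × 10 = 1200.00, centroid at (135.00, 177.00).
ΣA = 9840.00 cm²
ΣAx_c = (5940.00)(135.00) + (2700.00)(135.00) + (1200.00)(135.00) = 1328400.00 cm³
ΣAy_c = (5940.00)(11.00) + (2700.00)(97.00) + (1200.00)(177.00) = 539640.00 cm³
x_c = 1328400.00 / 9840.00 = 135.00 cm
y_c = 539640.00 / 9840.00 = 54.84 cm

x_c = 135.00 cm, y_c = 54.84 cm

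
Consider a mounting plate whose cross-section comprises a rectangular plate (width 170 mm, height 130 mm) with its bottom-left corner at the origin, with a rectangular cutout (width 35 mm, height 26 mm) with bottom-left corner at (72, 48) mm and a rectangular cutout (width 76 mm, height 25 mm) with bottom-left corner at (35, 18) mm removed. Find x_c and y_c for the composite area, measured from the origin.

plate: A = 170 × 130 = 22100.00, centroid at (85.00, 65.00).
hole 1: A = −(35 × 26) = -910.00, centroid at (89.50, 61.00).
hole 2: A = −(76 × 25) = -1900.00, centroid at (73.00, 30.50).
ΣA = 19290.00 mm², ΣAx_c = 1658355.00 mm³, ΣAy_c = 1323040.00 mm³.
x_c = 1658355.00/19290.00 = 85.97 mm; y_c = 1323040.00/19290.00 = 68.59 mm.

x_c = 85.97 mm, y_c = 68.59 mm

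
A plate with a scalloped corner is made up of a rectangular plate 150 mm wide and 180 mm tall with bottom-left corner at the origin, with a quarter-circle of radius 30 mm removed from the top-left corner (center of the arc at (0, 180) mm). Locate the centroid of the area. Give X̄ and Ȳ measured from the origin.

Part | A | x̄ᵢ | ȳᵢ | A·x̄ᵢ | A·ȳᵢ
plate | 27000.00 | 75.00 | 90.00 | 2025000.00 | 2430000.00
removed quarter-circle | -706.86 | 12.73 | 167.27 | -9000.00 | -118234.50
Σ | 26293.14 |  |  | 2016000.00 | 2311765.50
X̄ = 2016000.00 / 26293.14 = 76.67 mm
Ȳ = 2311765.50 / 26293.14 = 87.92 mm

X̄ = 76.67 mm, Ȳ = 87.92 mm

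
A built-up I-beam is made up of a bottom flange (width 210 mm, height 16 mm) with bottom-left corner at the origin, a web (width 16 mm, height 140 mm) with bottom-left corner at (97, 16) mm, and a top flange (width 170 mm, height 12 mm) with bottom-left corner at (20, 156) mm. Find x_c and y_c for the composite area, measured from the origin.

bottom flange: A = 210 × 16 = 3360.00, centroid at (105.00, 8.00).
web: A = 16 × 140 = 2240.00, centroid at (105.00, 86.00).
top flange: A = 170 × 12 = 2040.00, centroid at (105.00, 162.00).
ΣA = 7640.00 mm², ΣAx_c = 802200.00 mm³, ΣAy_c = 550000.00 mm³.
x_c = 802200.00/7640.00 = 105.00 mm; y_c = 550000.00/7640.00 = 71.99 mm.

x_c = 105.00 mm, y_c = 71.99 mm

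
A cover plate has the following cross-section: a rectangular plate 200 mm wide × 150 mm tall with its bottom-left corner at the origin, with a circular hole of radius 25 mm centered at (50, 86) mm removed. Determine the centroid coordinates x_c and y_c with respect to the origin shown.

x_c = 103.50 mm, y_c = 74.23 mm

plate: A = 200 × 150 = 30000.00, centroid at (100.00, 75.00).
hole: A = −π·25² = -1963.50, centroid at (50.00, 86.00).
ΣA = 28036.50 mm²
ΣAx_c = (30000.00)(100.00) + (-1963.50)(50.00) = 2901825.23 mm³
ΣAy_c = (30000.00)(75.00) + (-1963.50)(86.00) = 2081139.39 mm³
x_c = 2901825.23 / 28036.50 = 103.50 mm
y_c = 2081139.39 / 28036.50 = 74.23 mm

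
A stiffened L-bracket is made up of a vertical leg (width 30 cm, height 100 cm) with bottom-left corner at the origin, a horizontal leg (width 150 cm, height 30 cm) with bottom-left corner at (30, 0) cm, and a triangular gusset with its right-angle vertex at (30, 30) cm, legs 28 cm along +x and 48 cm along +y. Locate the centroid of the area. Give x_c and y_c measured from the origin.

vertical leg: A = 30 × 100 = 3000.00, centroid at (15.00, 50.00).
horizontal leg: A = 150 × 30 = 4500.00, centroid at (105.00, 15.00).
gusset: A = ½·28·48 = 672.00, centroid at (39.33, 46.00).
ΣA = 8172.00 cm², ΣAx_c = 543932.00 cm³, ΣAy_c = 248412.00 cm³.
x_c = 543932.00/8172.00 = 66.56 cm; y_c = 248412.00/8172.00 = 30.40 cm.

x_c = 66.56 cm, y_c = 30.40 cm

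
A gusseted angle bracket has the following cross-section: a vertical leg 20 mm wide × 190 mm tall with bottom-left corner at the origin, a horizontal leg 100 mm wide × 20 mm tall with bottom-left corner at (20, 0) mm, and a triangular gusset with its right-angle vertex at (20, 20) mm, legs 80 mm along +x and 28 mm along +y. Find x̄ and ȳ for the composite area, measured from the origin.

x̄ = 33.28 mm, ȳ = 59.81 mm

Part | A | x̄ᵢ | ȳᵢ | A·x̄ᵢ | A·ȳᵢ
vertical leg | 3800.00 | 10.00 | 95.00 | 38000.00 | 361000.00
horizontal leg | 2000.00 | 70.00 | 10.00 | 140000.00 | 20000.00
gusset | 1120.00 | 46.67 | 29.33 | 52266.67 | 32853.33
Σ | 6920.00 |  |  | 230266.67 | 413853.33
x̄ = 230266.67 / 6920.00 = 33.28 mm
ȳ = 413853.33 / 6920.00 = 59.81 mm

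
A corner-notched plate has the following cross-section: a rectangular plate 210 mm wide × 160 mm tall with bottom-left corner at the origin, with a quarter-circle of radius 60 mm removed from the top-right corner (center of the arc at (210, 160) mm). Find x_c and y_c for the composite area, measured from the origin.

Part | A | x̄ᵢ | ȳᵢ | A·x̄ᵢ | A·ȳᵢ
plate | 33600.00 | 105.00 | 80.00 | 3528000.00 | 2688000.00
removed quarter-circle | -2827.43 | 184.54 | 134.54 | -521761.01 | -380389.34
Σ | 30772.57 |  |  | 3006238.99 | 2307610.66
x_c = 3006238.99 / 30772.57 = 97.69 mm
y_c = 2307610.66 / 30772.57 = 74.99 mm

x_c = 97.69 mm, y_c = 74.99 mm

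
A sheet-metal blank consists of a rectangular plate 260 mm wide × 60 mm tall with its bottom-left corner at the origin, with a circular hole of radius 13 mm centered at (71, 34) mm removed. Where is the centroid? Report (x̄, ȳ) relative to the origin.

plate: A = 260 × 60 = 15600.00, centroid at (130.00, 30.00).
hole: A = −π·13² = -530.93, centroid at (71.00, 34.00).
ΣA = 15069.07 mm², ΣAx̄ = 1990304.03 mm³, ΣAȳ = 449948.41 mm³.
x̄ = 1990304.03/15069.07 = 132.08 mm; ȳ = 449948.41/15069.07 = 29.86 mm.

x̄ = 132.08 mm, ȳ = 29.86 mm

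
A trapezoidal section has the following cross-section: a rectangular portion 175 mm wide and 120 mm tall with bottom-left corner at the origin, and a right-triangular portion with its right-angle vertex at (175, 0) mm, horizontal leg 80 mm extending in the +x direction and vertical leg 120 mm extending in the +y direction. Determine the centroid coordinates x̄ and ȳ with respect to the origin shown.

rectangular portion: A = 175 × 120 = 21000.00, centroid at (87.50, 60.00).
triangular portion: A = ½·80·120 = 4800.00, centroid at (201.67, 40.00).
ΣA = 25800.00 mm², ΣAx̄ = 2805500.00 mm³, ΣAȳ = 1452000.00 mm³.
x̄ = 2805500.00/25800.00 = 108.74 mm; ȳ = 1452000.00/25800.00 = 56.28 mm.

x̄ = 108.74 mm, ȳ = 56.28 mm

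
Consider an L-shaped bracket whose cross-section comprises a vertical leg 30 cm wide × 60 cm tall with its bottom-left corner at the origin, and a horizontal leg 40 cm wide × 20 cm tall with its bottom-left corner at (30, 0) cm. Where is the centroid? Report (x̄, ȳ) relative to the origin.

Part | A | x̄ᵢ | ȳᵢ | A·x̄ᵢ | A·ȳᵢ
vertical leg | 1800.00 | 15.00 | 30.00 | 27000.00 | 54000.00
horizontal leg | 800.00 | 50.00 | 10.00 | 40000.00 | 8000.00
Σ | 2600.00 |  |  | 67000.00 | 62000.00
x̄ = 67000.00 / 2600.00 = 25.77 cm
ȳ = 62000.00 / 2600.00 = 23.85 cm

x̄ = 25.77 cm, ȳ = 23.85 cm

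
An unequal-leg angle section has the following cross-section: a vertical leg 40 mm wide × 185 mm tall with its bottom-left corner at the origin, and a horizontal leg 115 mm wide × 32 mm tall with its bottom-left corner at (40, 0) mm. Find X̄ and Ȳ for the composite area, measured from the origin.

X̄ = 45.74 mm, Ȳ = 67.09 mm

Part | A | x̄ᵢ | ȳᵢ | A·x̄ᵢ | A·ȳᵢ
vertical leg | 7400.00 | 20.00 | 92.50 | 148000.00 | 684500.00
horizontal leg | 3680.00 | 97.50 | 16.00 | 358800.00 | 58880.00
Σ | 11080.00 |  |  | 506800.00 | 743380.00
X̄ = 506800.00 / 11080.00 = 45.74 mm
Ȳ = 743380.00 / 11080.00 = 67.09 mm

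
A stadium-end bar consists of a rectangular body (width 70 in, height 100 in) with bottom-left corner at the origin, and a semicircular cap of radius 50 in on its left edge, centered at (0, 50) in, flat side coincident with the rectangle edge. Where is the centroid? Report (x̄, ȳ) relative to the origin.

rectangular body: A = 70 × 100 = 7000.00, centroid at (35.00, 50.00).
semicircular end: A = ½π·50² = 3926.99, centroid at (-21.22, 50.00).
ΣA = 10926.99 in², ΣAx̄ = 161666.67 in³, ΣAȳ = 546349.54 in³.
x̄ = 161666.67/10926.99 = 14.80 in; ȳ = 546349.54/10926.99 = 50.00 in.

x̄ = 14.80 in, ȳ = 50.00 in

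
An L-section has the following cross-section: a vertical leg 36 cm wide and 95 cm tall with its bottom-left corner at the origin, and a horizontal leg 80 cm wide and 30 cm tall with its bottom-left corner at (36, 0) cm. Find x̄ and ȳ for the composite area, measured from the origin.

x̄ = 41.92 cm, ȳ = 34.10 cm

Part | A | x̄ᵢ | ȳᵢ | A·x̄ᵢ | A·ȳᵢ
vertical leg | 3420.00 | 18.00 | 47.50 | 61560.00 | 162450.00
horizontal leg | 2400.00 | 76.00 | 15.00 | 182400.00 | 36000.00
Σ | 5820.00 |  |  | 243960.00 | 198450.00
x̄ = 243960.00 / 5820.00 = 41.92 cm
ȳ = 198450.00 / 5820.00 = 34.10 cm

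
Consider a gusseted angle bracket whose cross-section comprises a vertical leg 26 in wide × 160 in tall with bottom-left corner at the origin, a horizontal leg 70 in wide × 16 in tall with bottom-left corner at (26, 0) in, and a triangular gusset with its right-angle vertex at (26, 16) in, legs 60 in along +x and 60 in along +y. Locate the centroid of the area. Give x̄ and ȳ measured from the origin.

Part | A | x̄ᵢ | ȳᵢ | A·x̄ᵢ | A·ȳᵢ
vertical leg | 4160.00 | 13.00 | 80.00 | 54080.00 | 332800.00
horizontal leg | 1120.00 | 61.00 | 8.00 | 68320.00 | 8960.00
gusset | 1800.00 | 46.00 | 36.00 | 82800.00 | 64800.00
Σ | 7080.00 |  |  | 205200.00 | 406560.00
x̄ = 205200.00 / 7080.00 = 28.98 in
ȳ = 406560.00 / 7080.00 = 57.42 in

x̄ = 28.98 in, ȳ = 57.42 in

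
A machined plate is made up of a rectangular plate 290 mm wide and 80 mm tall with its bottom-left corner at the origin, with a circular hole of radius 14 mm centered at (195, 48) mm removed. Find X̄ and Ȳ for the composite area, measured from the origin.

X̄ = 143.64 mm, Ȳ = 39.78 mm

Part | A | x̄ᵢ | ȳᵢ | A·x̄ᵢ | A·ȳᵢ
plate | 23200.00 | 145.00 | 40.00 | 3364000.00 | 928000.00
hole | -615.75 | 195.00 | 48.00 | -120071.67 | -29556.10
Σ | 22584.25 |  |  | 3243928.33 | 898443.90
X̄ = 3243928.33 / 22584.25 = 143.64 mm
Ȳ = 898443.90 / 22584.25 = 39.78 mm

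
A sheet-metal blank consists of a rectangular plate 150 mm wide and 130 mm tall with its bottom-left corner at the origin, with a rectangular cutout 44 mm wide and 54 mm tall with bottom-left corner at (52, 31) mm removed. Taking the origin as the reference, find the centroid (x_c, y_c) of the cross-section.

Part | A | x̄ᵢ | ȳᵢ | A·x̄ᵢ | A·ȳᵢ
plate | 19500.00 | 75.00 | 65.00 | 1462500.00 | 1267500.00
hole | -2376.00 | 74.00 | 58.00 | -175824.00 | -137808.00
Σ | 17124.00 |  |  | 1286676.00 | 1129692.00
x_c = 1286676.00 / 17124.00 = 75.14 mm
y_c = 1129692.00 / 17124.00 = 65.97 mm

x_c = 75.14 mm, y_c = 65.97 mm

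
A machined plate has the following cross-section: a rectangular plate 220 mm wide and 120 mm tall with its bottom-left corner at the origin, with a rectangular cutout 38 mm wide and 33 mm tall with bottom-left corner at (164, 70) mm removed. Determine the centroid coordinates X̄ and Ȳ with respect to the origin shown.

X̄ = 106.36 mm, Ȳ = 58.68 mm

plate: A = 220 × 120 = 26400.00, centroid at (110.00, 60.00).
hole: A = −(38 × 33) = -1254.00, centroid at (183.00, 86.50).
ΣA = 25146.00 mm², ΣAX̄ = 2674518.00 mm³, ΣAȲ = 1475529.00 mm³.
X̄ = 2674518.00/25146.00 = 106.36 mm; Ȳ = 1475529.00/25146.00 = 58.68 mm.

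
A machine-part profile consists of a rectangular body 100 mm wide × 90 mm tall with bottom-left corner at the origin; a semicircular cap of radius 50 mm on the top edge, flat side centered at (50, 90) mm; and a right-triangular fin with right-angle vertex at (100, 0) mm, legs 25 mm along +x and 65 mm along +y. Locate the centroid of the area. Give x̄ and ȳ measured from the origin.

x̄ = 53.45 mm, ȳ = 62.55 mm

rectangular body: A = 100 × 90 = 9000.00, centroid at (50.00, 45.00).
semicircular top: A = ½π·50² = 3926.99, centroid at (50.00, 111.22).
triangular fin: A = ½·25·65 = 812.50, centroid at (108.33, 21.67).
ΣA = 13739.49 mm², ΣAx̄ = 734370.37 mm³, ΣAȳ = 859366.67 mm³.
x̄ = 734370.37/13739.49 = 53.45 mm; ȳ = 859366.67/13739.49 = 62.55 mm.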